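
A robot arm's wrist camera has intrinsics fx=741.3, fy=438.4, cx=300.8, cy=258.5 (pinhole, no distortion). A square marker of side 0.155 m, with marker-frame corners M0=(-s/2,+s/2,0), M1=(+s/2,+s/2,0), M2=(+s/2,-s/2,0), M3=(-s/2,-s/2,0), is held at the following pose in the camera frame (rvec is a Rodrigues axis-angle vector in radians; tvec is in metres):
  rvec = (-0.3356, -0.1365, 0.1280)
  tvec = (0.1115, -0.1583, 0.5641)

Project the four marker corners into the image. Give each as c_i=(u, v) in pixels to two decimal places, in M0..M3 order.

c0=(339.19, 178.03) c1=(544.50, 198.92) c2=(542.92, 97.85) c3=(355.96, 75.82)

Intrinsics K: fx=741.3, fy=438.4, cx=300.8, cy=258.5
Marker side s = 0.155 m; corners in marker frame (Z=0):
  M0 = (-0.0775, +0.0775, 0)
  M1 = (+0.0775, +0.0775, 0)
  M2 = (+0.0775, -0.0775, 0)
  M3 = (-0.0775, -0.0775, 0)
rvec = (-0.3356, -0.1365, 0.1280), |rvec| = θ = 0.38424 rad = 22.016°
Rodrigues: sinθ=0.37486, 1−cosθ=0.07292; R = I + sinθ·[k]× + (1−cosθ)·[k]×²:
    [+0.98271 -0.10225 -0.15438]
    [+0.14750 +0.93628 +0.31877]
    [+0.11195 -0.33603 +0.93517]
t = (0.1115, -0.1583, 0.5641) m
M0: Pc = R·M0+t = (+0.02742, -0.09717, +0.52938); u = 741.3·(+0.02742)/0.52938 + 300.8 = 339.1909, v = 438.4·(-0.09717)/0.52938 + 258.5 = 178.0308
M1: Pc = R·M1+t = (+0.17974, -0.07431, +0.54673); u = 741.3·(+0.17974)/0.54673 + 300.8 = 544.4979, v = 438.4·(-0.07431)/0.54673 + 258.5 = 198.9168
M2: Pc = R·M2+t = (+0.19558, -0.21943, +0.59882); u = 741.3·(+0.19558)/0.59882 + 300.8 = 542.9208, v = 438.4·(-0.21943)/0.59882 + 258.5 = 97.8528
M3: Pc = R·M3+t = (+0.04326, -0.24229, +0.58147); u = 741.3·(+0.04326)/0.58147 + 300.8 = 355.9572, v = 438.4·(-0.24229)/0.58147 + 258.5 = 75.8217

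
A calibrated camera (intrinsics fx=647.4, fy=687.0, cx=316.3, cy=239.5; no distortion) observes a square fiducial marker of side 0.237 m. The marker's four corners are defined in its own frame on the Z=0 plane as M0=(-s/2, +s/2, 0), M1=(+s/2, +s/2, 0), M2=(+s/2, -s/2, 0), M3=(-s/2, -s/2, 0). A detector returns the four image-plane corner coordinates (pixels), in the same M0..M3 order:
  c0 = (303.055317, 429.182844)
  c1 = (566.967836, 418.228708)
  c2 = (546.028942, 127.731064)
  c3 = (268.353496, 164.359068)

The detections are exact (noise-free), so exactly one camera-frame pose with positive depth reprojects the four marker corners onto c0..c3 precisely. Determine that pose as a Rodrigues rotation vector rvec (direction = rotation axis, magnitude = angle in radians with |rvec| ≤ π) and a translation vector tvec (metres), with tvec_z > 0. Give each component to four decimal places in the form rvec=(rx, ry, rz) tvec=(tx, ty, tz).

rvec=(0.1577, 0.2042, -0.1135) tvec=(0.0876, 0.0416, 0.5710)

Intrinsics K: fx=647.4, fy=687.0, cx=316.3, cy=239.5
Marker side s = 0.237 m; corners in marker frame (Z=0):
  M0 = (-0.1185, +0.1185, 0)
  M1 = (+0.1185, +0.1185, 0)
  M2 = (+0.1185, -0.1185, 0)
  M3 = (-0.1185, -0.1185, 0)
Detected image corners:
  c0 = (303.055317, 429.182844) px
  c1 = (566.967836, 418.228708) px
  c2 = (546.028942, 127.731064) px
  c3 = (268.353496, 164.359068) px
Planar DLT: solve 8×8 A·h = b for H (H[2,2]=1):
  H  [+986.53472 +224.90155 +415.60443]
  H  [-203.74948 +1241.07569 +289.54576]
  H  [-0.36853 +0.25231 +1.00000]
B = K⁻¹H; ‖b₁‖=1.751377, ‖b₂‖=1.751377; λ = 2/(‖b₁‖+‖b₂‖) = 0.570979, sign → tz>0 ⇒ λ=+0.570979
r₁ = λ·B[:,0] = (+0.97289,-0.09598,-0.21042); r₂ = λ·B[:,1] = (+0.12797,+0.98126,+0.14406)
r₃ = r₁×r₂ = (+0.19265,-0.16709,+0.96694); SVD([r₁ r₂ r₃]) → R = UVᵀ:
  R  [+0.97289 +0.12797 +0.19265]
  R  [-0.09598 +0.98126 -0.16709]
  R  [-0.21042 +0.14406 +0.96694]
t = (+0.08758, +0.04159, +0.57098) m
tr R = 2.921084; θ = arccos((tr R − 1)/2) = 0.281852 rad = 16.149°
axis k = ((R−Rᵀ)₃₂, (R−Rᵀ)₁₃, (R−Rᵀ)₂₁) / (2 sinθ) = (+0.559349, +0.724600, -0.402596)
rvec = θ·k = (+0.157653, +0.204230, -0.113472)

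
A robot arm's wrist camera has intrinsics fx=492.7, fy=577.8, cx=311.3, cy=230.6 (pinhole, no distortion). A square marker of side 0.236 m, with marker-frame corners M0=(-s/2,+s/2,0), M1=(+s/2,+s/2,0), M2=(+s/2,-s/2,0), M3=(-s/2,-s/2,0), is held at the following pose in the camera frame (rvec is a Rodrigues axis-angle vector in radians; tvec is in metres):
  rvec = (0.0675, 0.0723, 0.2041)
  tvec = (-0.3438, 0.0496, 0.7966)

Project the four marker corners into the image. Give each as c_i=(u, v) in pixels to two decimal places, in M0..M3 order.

Intrinsics K: fx=492.7, fy=577.8, cx=311.3, cy=230.6
Marker side s = 0.236 m; corners in marker frame (Z=0):
  M0 = (-0.1180, +0.1180, 0)
  M1 = (+0.1180, +0.1180, 0)
  M2 = (+0.1180, -0.1180, 0)
  M3 = (-0.1180, -0.1180, 0)
rvec = (0.0675, 0.0723, 0.2041), |rvec| = θ = 0.22680 rad = 12.995°
Rodrigues: sinθ=0.22487, 1−cosθ=0.02561; R = I + sinθ·[k]× + (1−cosθ)·[k]×²:
    [+0.97666 -0.19992 +0.07854]
    [+0.20478 +0.97699 -0.05958]
    [-0.06482 +0.07427 +0.99513]
t = (-0.3438, 0.0496, 0.7966) m
M0: Pc = R·M0+t = (-0.48264, +0.14072, +0.81301); u = 492.7·(-0.48264)/0.81301 + 311.3 = 18.8137, v = 577.8·(+0.14072)/0.81301 + 230.6 = 330.6087
M1: Pc = R·M1+t = (-0.25215, +0.18905, +0.79771); u = 492.7·(-0.25215)/0.79771 + 311.3 = 155.5650, v = 577.8·(+0.18905)/0.79771 + 230.6 = 367.5323
M2: Pc = R·M2+t = (-0.20496, -0.04152, +0.78019); u = 492.7·(-0.20496)/0.78019 + 311.3 = 181.8626, v = 577.8·(-0.04152)/0.78019 + 230.6 = 199.8502
M3: Pc = R·M3+t = (-0.43545, -0.08985, +0.79549); u = 492.7·(-0.43545)/0.79549 + 311.3 = 41.5924, v = 577.8·(-0.08985)/0.79549 + 230.6 = 165.3378

c0=(18.81, 330.61) c1=(155.57, 367.53) c2=(181.86, 199.85) c3=(41.59, 165.34)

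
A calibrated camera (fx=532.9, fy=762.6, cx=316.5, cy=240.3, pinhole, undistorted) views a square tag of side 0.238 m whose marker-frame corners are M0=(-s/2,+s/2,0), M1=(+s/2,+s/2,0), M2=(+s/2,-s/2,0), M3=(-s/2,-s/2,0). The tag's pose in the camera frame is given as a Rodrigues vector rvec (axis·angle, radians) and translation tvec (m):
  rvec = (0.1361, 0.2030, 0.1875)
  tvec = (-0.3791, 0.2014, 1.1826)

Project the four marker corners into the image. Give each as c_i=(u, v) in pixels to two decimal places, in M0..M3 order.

Intrinsics K: fx=532.9, fy=762.6, cx=316.5, cy=240.3
Marker side s = 0.238 m; corners in marker frame (Z=0):
  M0 = (-0.1190, +0.1190, 0)
  M1 = (+0.1190, +0.1190, 0)
  M2 = (+0.1190, -0.1190, 0)
  M3 = (-0.1190, -0.1190, 0)
rvec = (0.1361, 0.2030, 0.1875), |rvec| = θ = 0.30804 rad = 17.649°
Rodrigues: sinθ=0.30319, 1−cosθ=0.04707; R = I + sinθ·[k]× + (1−cosθ)·[k]×²:
    [+0.96212 -0.17084 +0.21246]
    [+0.19825 +0.97337 -0.11508]
    [-0.18715 +0.15284 +0.97037]
t = (-0.3791, 0.2014, 1.1826) m
M0: Pc = R·M0+t = (-0.51392, +0.29364, +1.22306); u = 532.9·(-0.51392)/1.22306 + 316.5 = 92.5783, v = 762.6·(+0.29364)/1.22306 + 240.3 = 423.3895
M1: Pc = R·M1+t = (-0.28494, +0.34082, +1.17852); u = 532.9·(-0.28494)/1.17852 + 316.5 = 187.6571, v = 762.6·(+0.34082)/1.17852 + 240.3 = 460.8415
M2: Pc = R·M2+t = (-0.24428, +0.10916, +1.14214); u = 532.9·(-0.24428)/1.14214 + 316.5 = 202.5251, v = 762.6·(+0.10916)/1.14214 + 240.3 = 313.1860
M3: Pc = R·M3+t = (-0.47326, +0.06198, +1.18668); u = 532.9·(-0.47326)/1.18668 + 316.5 = 103.9738, v = 762.6·(+0.06198)/1.18668 + 240.3 = 280.1281

c0=(92.58, 423.39) c1=(187.66, 460.84) c2=(202.53, 313.19) c3=(103.97, 280.13)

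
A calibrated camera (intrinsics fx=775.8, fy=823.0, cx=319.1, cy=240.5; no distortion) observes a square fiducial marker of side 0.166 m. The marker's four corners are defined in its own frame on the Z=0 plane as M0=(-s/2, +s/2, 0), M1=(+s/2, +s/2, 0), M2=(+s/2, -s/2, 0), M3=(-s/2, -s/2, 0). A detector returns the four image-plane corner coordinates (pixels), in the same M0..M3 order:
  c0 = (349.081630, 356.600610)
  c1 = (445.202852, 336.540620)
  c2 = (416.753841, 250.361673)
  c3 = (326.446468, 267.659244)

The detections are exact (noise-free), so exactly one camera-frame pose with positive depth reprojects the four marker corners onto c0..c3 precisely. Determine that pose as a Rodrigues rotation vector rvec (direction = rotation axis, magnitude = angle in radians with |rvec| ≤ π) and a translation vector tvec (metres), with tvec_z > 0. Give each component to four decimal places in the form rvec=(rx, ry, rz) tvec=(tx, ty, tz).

Intrinsics K: fx=775.8, fy=823.0, cx=319.1, cy=240.5
Marker side s = 0.166 m; corners in marker frame (Z=0):
  M0 = (-0.0830, +0.0830, 0)
  M1 = (+0.0830, +0.0830, 0)
  M2 = (+0.0830, -0.0830, 0)
  M3 = (-0.0830, -0.0830, 0)
Detected image corners:
  c0 = (349.081630, 356.600610) px
  c1 = (445.202852, 336.540620) px
  c2 = (416.753841, 250.361673) px
  c3 = (326.446468, 267.659244) px
Planar DLT: solve 8×8 A·h = b for H (H[2,2]=1):
  H  [+600.85431 -1.33586 +384.34443]
  H  [-80.80443 +405.01754 +301.24137]
  H  [+0.10383 -0.40418 +1.00000]
B = K⁻¹H; ‖b₁‖=0.750210, ‖b₂‖=0.750210; λ = 2/(‖b₁‖+‖b₂‖) = 1.332961, sign → tz>0 ⇒ λ=+1.332961
r₁ = λ·B[:,0] = (+0.97545,-0.17132,+0.13840); r₂ = λ·B[:,1] = (+0.21930,+0.81342,-0.53875)
r₃ = r₁×r₂ = (-0.02028,+0.55588,+0.83102); SVD([r₁ r₂ r₃]) → R = UVᵀ:
  R  [+0.97545 +0.21930 -0.02028]
  R  [-0.17132 +0.81342 +0.55588]
  R  [+0.13840 -0.53875 +0.83102]
t = (+0.11210, +0.09838, +1.33296) m
tr R = 2.619880; θ = arccos((tr R − 1)/2) = 0.626747 rad = 35.910°
axis k = ((R−Rᵀ)₃₂, (R−Rᵀ)₁₃, (R−Rᵀ)₂₁) / (2 sinθ) = (-0.933171, -0.135278, -0.333004)
rvec = θ·k = (-0.584862, -0.084785, -0.208709)

rvec=(-0.5849, -0.0848, -0.2087) tvec=(0.1121, 0.0984, 1.3330)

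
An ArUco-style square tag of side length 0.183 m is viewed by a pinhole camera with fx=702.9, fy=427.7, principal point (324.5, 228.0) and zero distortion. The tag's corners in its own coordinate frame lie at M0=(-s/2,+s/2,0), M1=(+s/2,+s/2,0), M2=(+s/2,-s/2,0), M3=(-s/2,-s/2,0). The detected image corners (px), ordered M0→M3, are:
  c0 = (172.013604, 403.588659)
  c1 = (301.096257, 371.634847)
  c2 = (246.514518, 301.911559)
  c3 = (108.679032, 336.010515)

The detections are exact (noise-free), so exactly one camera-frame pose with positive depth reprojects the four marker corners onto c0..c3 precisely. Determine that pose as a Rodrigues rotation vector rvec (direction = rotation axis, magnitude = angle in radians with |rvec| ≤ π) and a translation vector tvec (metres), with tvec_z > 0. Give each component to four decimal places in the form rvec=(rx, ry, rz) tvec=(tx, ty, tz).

rvec=(0.3213, -0.0640, -0.3824) tvec=(-0.1481, 0.2642, 0.8941)

Intrinsics K: fx=702.9, fy=427.7, cx=324.5, cy=228.0
Marker side s = 0.183 m; corners in marker frame (Z=0):
  M0 = (-0.0915, +0.0915, 0)
  M1 = (+0.0915, +0.0915, 0)
  M2 = (+0.0915, -0.0915, 0)
  M3 = (-0.0915, -0.0915, 0)
Detected image corners:
  c0 = (172.013604, 403.588659) px
  c1 = (301.096257, 371.634847) px
  c2 = (246.514518, 301.911559) px
  c3 = (108.679032, 336.010515) px
Planar DLT: solve 8×8 A·h = b for H (H[2,2]=1):
  H  [+728.78536 +396.26019 +208.04927]
  H  [-179.79612 +501.53986 +354.40803]
  H  [+0.00137 +0.35778 +1.00000]
B = K⁻¹H; ‖b₁‖=1.118496, ‖b₂‖=1.118496; λ = 2/(‖b₁‖+‖b₂‖) = 0.894058, sign → tz>0 ⇒ λ=+0.894058
r₁ = λ·B[:,0] = (+0.92642,-0.37650,+0.00122); r₂ = λ·B[:,1] = (+0.35635,+0.87789,+0.31988)
r₃ = r₁×r₂ = (-0.12151,-0.29590,+0.94746); SVD([r₁ r₂ r₃]) → R = UVᵀ:
  R  [+0.92642 +0.35635 -0.12151]
  R  [-0.37650 +0.87789 -0.29590]
  R  [+0.00122 +0.31988 +0.94746]
t = (-0.14812, +0.26424, +0.89406) m
tr R = 2.751767; θ = arccos((tr R − 1)/2) = 0.503532 rad = 28.850°
axis k = ((R−Rᵀ)₃₂, (R−Rᵀ)₁₃, (R−Rᵀ)₂₁) / (2 sinθ) = (+0.638081, -0.127178, -0.759393)
rvec = θ·k = (+0.321295, -0.064038, -0.382379)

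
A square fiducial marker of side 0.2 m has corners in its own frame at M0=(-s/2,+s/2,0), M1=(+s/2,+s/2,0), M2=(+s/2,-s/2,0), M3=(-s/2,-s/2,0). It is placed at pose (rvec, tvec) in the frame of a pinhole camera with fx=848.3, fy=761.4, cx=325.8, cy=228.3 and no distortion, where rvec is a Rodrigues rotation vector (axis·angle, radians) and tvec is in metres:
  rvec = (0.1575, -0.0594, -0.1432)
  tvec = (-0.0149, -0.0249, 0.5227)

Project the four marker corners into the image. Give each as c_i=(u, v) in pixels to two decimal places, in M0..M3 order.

Intrinsics K: fx=848.3, fy=761.4, cx=325.8, cy=228.3
Marker side s = 0.2 m; corners in marker frame (Z=0):
  M0 = (-0.1000, +0.1000, 0)
  M1 = (+0.1000, +0.1000, 0)
  M2 = (+0.1000, -0.1000, 0)
  M3 = (-0.1000, -0.1000, 0)
rvec = (0.1575, -0.0594, -0.1432), |rvec| = θ = 0.22100 rad = 12.662°
Rodrigues: sinθ=0.21921, 1−cosθ=0.02432; R = I + sinθ·[k]× + (1−cosθ)·[k]×²:
    [+0.98803 +0.13738 -0.07015]
    [-0.14670 +0.97744 -0.15199]
    [+0.04769 +0.16046 +0.98589]
t = (-0.0149, -0.0249, 0.5227) m
M0: Pc = R·M0+t = (-0.09997, +0.08751, +0.53398); u = 848.3·(-0.09997)/0.53398 + 325.8 = 166.9906, v = 761.4·(+0.08751)/0.53398 + 228.3 = 353.0854
M1: Pc = R·M1+t = (+0.09764, +0.05817, +0.54351); u = 848.3·(+0.09764)/0.54351 + 325.8 = 478.1950, v = 761.4·(+0.05817)/0.54351 + 228.3 = 309.7950
M2: Pc = R·M2+t = (+0.07017, -0.13731, +0.51142); u = 848.3·(+0.07017)/0.51142 + 325.8 = 442.1836, v = 761.4·(-0.13731)/0.51142 + 228.3 = 23.8699
M3: Pc = R·M3+t = (-0.12744, -0.10797, +0.50189); u = 848.3·(-0.12744)/0.50189 + 325.8 = 110.3960, v = 761.4·(-0.10797)/0.50189 + 228.3 = 64.4950

c0=(166.99, 353.09) c1=(478.19, 309.79) c2=(442.18, 23.87) c3=(110.40, 64.49)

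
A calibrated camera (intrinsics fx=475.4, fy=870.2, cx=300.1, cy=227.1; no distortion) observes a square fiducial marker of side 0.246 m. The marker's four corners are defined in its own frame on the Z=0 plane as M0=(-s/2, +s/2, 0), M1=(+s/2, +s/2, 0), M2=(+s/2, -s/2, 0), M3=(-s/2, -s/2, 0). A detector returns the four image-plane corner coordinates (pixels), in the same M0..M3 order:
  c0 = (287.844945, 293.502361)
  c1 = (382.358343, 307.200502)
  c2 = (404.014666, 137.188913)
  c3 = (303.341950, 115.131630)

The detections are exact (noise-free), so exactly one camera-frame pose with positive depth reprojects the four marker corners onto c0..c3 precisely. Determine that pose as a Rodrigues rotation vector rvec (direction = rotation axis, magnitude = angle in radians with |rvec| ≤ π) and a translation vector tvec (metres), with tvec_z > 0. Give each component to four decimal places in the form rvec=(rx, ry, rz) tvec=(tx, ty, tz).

rvec=(0.3523, -0.1735, 0.1260) tvec=(0.1089, -0.0140, 1.1512)

Intrinsics K: fx=475.4, fy=870.2, cx=300.1, cy=227.1
Marker side s = 0.246 m; corners in marker frame (Z=0):
  M0 = (-0.1230, +0.1230, 0)
  M1 = (+0.1230, +0.1230, 0)
  M2 = (+0.1230, -0.1230, 0)
  M3 = (-0.1230, -0.1230, 0)
Detected image corners:
  c0 = (287.844945, 293.502361) px
  c1 = (382.358343, 307.200502) px
  c2 = (404.014666, 137.188913) px
  c3 = (303.341950, 115.131630) px
Planar DLT: solve 8×8 A·h = b for H (H[2,2]=1):
  H  [+453.27626 +23.43470 +345.05427]
  H  [+107.36768 +769.17842 +216.52373]
  H  [+0.16551 +0.28806 +1.00000]
B = K⁻¹H; ‖b₁‖=0.868675, ‖b₂‖=0.868675; λ = 2/(‖b₁‖+‖b₂‖) = 1.151178, sign → tz>0 ⇒ λ=+1.151178
r₁ = λ·B[:,0] = (+0.97733,+0.09231,+0.19053); r₂ = λ·B[:,1] = (-0.15258,+0.93100,+0.33161)
r₃ = r₁×r₂ = (-0.14677,-0.35316,+0.92398); SVD([r₁ r₂ r₃]) → R = UVᵀ:
  R  [+0.97733 -0.15258 -0.14677]
  R  [+0.09231 +0.93100 -0.35316]
  R  [+0.19053 +0.33161 +0.92398]
t = (+0.10886, -0.01399, +1.15118) m
tr R = 2.832306; θ = arccos((tr R − 1)/2) = 0.412421 rad = 23.630°
axis k = ((R−Rᵀ)₃₂, (R−Rᵀ)₁₃, (R−Rᵀ)₂₁) / (2 sinθ) = (+0.854190, -0.420760, +0.305484)
rvec = θ·k = (+0.352286, -0.173530, +0.125988)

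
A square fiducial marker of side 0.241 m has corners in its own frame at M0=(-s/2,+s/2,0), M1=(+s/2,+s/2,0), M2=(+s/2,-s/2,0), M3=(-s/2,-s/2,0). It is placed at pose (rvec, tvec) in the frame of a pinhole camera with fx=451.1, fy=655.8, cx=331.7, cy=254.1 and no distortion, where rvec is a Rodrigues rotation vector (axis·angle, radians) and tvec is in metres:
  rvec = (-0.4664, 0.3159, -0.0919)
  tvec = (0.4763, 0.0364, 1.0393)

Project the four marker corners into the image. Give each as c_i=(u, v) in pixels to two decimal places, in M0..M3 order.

c0=(493.01, 358.97) c1=(612.69, 339.99) c2=(582.03, 198.47) c3=(475.82, 224.02)

Intrinsics K: fx=451.1, fy=655.8, cx=331.7, cy=254.1
Marker side s = 0.241 m; corners in marker frame (Z=0):
  M0 = (-0.1205, +0.1205, 0)
  M1 = (+0.1205, +0.1205, 0)
  M2 = (+0.1205, -0.1205, 0)
  M3 = (-0.1205, -0.1205, 0)
rvec = (-0.4664, 0.3159, -0.0919), |rvec| = θ = 0.57076 rad = 32.702°
Rodrigues: sinθ=0.54027, 1−cosθ=0.15851; R = I + sinθ·[k]× + (1−cosθ)·[k]×²:
    [+0.94733 +0.01530 +0.31988]
    [-0.15868 +0.89005 +0.42736]
    [-0.27817 -0.45561 +0.84560]
t = (0.4763, 0.0364, 1.0393) m
M0: Pc = R·M0+t = (+0.36399, +0.16277, +1.01792); u = 451.1·(+0.36399)/1.01792 + 331.7 = 493.0056, v = 655.8·(+0.16277)/1.01792 + 254.1 = 358.9666
M1: Pc = R·M1+t = (+0.59230, +0.12453, +0.95088); u = 451.1·(+0.59230)/0.95088 + 331.7 = 612.6878, v = 655.8·(+0.12453)/0.95088 + 254.1 = 339.9853
M2: Pc = R·M2+t = (+0.58861, -0.08997, +1.06068); u = 451.1·(+0.58861)/1.06068 + 331.7 = 582.0314, v = 655.8·(-0.08997)/1.06068 + 254.1 = 198.4722
M3: Pc = R·M3+t = (+0.36030, -0.05173, +1.12772); u = 451.1·(+0.36030)/1.12772 + 331.7 = 475.8247, v = 655.8·(-0.05173)/1.12772 + 254.1 = 224.0178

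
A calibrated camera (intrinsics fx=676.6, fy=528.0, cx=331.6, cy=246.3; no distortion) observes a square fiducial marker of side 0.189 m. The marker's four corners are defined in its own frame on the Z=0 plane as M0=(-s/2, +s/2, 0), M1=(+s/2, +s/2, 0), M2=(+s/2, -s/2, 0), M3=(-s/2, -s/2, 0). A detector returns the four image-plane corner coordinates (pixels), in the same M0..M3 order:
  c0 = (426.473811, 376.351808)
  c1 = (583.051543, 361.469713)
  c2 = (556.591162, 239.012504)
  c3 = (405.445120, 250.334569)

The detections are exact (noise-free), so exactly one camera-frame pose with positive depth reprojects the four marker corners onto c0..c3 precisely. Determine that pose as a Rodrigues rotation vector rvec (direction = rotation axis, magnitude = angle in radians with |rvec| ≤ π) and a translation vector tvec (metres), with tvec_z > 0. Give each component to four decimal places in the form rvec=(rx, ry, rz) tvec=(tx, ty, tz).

rvec=(-0.1723, -0.0962, -0.1023) tvec=(0.1922, 0.0900, 0.8026)

Intrinsics K: fx=676.6, fy=528.0, cx=331.6, cy=246.3
Marker side s = 0.189 m; corners in marker frame (Z=0):
  M0 = (-0.0945, +0.0945, 0)
  M1 = (+0.0945, +0.0945, 0)
  M2 = (+0.0945, -0.0945, 0)
  M3 = (-0.0945, -0.0945, 0)
Detected image corners:
  c0 = (426.473811, 376.351808) px
  c1 = (583.051543, 361.469713) px
  c2 = (556.591162, 239.012504) px
  c3 = (405.445120, 250.334569) px
Planar DLT: solve 8×8 A·h = b for H (H[2,2]=1):
  H  [+877.78204 +23.87072 +493.60204]
  H  [-29.31646 +593.77452 +305.49773]
  H  [+0.12980 -0.20682 +1.00000]
B = K⁻¹H; ‖b₁‖=1.245955, ‖b₂‖=1.245955; λ = 2/(‖b₁‖+‖b₂‖) = 0.802597, sign → tz>0 ⇒ λ=+0.802597
r₁ = λ·B[:,0] = (+0.99019,-0.09316,+0.10418); r₂ = λ·B[:,1] = (+0.10967,+0.98001,-0.16599)
r₃ = r₁×r₂ = (-0.08663,+0.17579,+0.98061); SVD([r₁ r₂ r₃]) → R = UVᵀ:
  R  [+0.99019 +0.10967 -0.08663]
  R  [-0.09316 +0.98001 +0.17579]
  R  [+0.10418 -0.16599 +0.98061]
t = (+0.19217, +0.08998, +0.80260) m
tr R = 2.950805; θ = arccos((tr R − 1)/2) = 0.222257 rad = 12.734°
axis k = ((R−Rᵀ)₃₂, (R−Rᵀ)₁₃, (R−Rᵀ)₂₁) / (2 sinθ) = (-0.775245, -0.432817, -0.460070)
rvec = θ·k = (-0.172304, -0.096197, -0.102254)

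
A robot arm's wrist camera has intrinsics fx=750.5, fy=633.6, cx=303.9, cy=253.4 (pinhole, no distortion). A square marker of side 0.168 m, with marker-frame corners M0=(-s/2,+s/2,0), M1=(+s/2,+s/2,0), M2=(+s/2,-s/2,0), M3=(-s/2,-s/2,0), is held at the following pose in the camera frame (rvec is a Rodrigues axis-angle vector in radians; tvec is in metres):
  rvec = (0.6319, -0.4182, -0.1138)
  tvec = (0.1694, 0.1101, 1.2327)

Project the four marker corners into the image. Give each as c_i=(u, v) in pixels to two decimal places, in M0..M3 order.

c0=(358.37, 352.87) c1=(443.51, 329.92) c2=(457.39, 265.62) c3=(365.58, 287.34)

Intrinsics K: fx=750.5, fy=633.6, cx=303.9, cy=253.4
Marker side s = 0.168 m; corners in marker frame (Z=0):
  M0 = (-0.0840, +0.0840, 0)
  M1 = (+0.0840, +0.0840, 0)
  M2 = (+0.0840, -0.0840, 0)
  M3 = (-0.0840, -0.0840, 0)
rvec = (0.6319, -0.4182, -0.1138), |rvec| = θ = 0.76625 rad = 43.903°
Rodrigues: sinθ=0.69344, 1−cosθ=0.27948; R = I + sinθ·[k]× + (1−cosθ)·[k]×²:
    [+0.91059 -0.02280 -0.41269]
    [-0.22878 +0.80377 -0.54920]
    [+0.34423 +0.59451 +0.72668]
t = (0.1694, 0.1101, 1.2327) m
M0: Pc = R·M0+t = (+0.09100, +0.19683, +1.25372); u = 750.5·(+0.09100)/1.25372 + 303.9 = 358.3713, v = 633.6·(+0.19683)/1.25372 + 253.4 = 352.8747
M1: Pc = R·M1+t = (+0.24397, +0.15840, +1.31155); u = 750.5·(+0.24397)/1.31155 + 303.9 = 443.5071, v = 633.6·(+0.15840)/1.31155 + 253.4 = 329.9212
M2: Pc = R·M2+t = (+0.24780, +0.02337, +1.21168); u = 750.5·(+0.24780)/1.21168 + 303.9 = 457.3877, v = 633.6·(+0.02337)/1.21168 + 253.4 = 265.6186
M3: Pc = R·M3+t = (+0.09483, +0.06180, +1.15385); u = 750.5·(+0.09483)/1.15385 + 303.9 = 365.5782, v = 633.6·(+0.06180)/1.15385 + 253.4 = 287.3361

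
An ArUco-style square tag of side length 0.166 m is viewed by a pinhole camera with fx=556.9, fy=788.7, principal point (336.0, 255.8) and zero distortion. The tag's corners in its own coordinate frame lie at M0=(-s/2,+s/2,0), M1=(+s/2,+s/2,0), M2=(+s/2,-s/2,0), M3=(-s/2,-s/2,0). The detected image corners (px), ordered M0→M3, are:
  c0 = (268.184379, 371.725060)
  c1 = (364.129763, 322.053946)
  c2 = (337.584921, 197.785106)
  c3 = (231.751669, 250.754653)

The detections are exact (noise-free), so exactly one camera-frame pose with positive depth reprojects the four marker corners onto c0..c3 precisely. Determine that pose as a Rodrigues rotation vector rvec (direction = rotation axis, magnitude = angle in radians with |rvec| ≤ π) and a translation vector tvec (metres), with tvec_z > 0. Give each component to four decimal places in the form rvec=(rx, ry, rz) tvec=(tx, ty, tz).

rvec=(0.4982, -0.1516, -0.3196) tvec=(-0.0537, 0.0357, 0.8665)

Intrinsics K: fx=556.9, fy=788.7, cx=336.0, cy=255.8
Marker side s = 0.166 m; corners in marker frame (Z=0):
  M0 = (-0.0830, +0.0830, 0)
  M1 = (+0.0830, +0.0830, 0)
  M2 = (+0.0830, -0.0830, 0)
  M3 = (-0.0830, -0.0830, 0)
Detected image corners:
  c0 = (268.184379, 371.725060) px
  c1 = (364.129763, 322.053946) px
  c2 = (337.584921, 197.785106) px
  c3 = (231.751669, 250.754653) px
Planar DLT: solve 8×8 A·h = b for H (H[2,2]=1):
  H  [+628.96554 +359.81662 +301.46851]
  H  [-287.20703 +900.63645 +288.30438]
  H  [+0.07523 +0.56692 +1.00000]
B = K⁻¹H; ‖b₁‖=1.154003, ‖b₂‖=1.154003; λ = 2/(‖b₁‖+‖b₂‖) = 0.866549, sign → tz>0 ⇒ λ=+0.866549
r₁ = λ·B[:,0] = (+0.93935,-0.33670,+0.06519); r₂ = λ·B[:,1] = (+0.26348,+0.83020,+0.49127)
r₃ = r₁×r₂ = (-0.21953,-0.44430,+0.86857); SVD([r₁ r₂ r₃]) → R = UVᵀ:
  R  [+0.93935 +0.26348 -0.21953]
  R  [-0.33670 +0.83020 -0.44430]
  R  [+0.06519 +0.49127 +0.86857]
t = (-0.05373, +0.03571, +0.86655) m
tr R = 2.638120; θ = arccos((tr R − 1)/2) = 0.611026 rad = 35.009°
axis k = ((R−Rᵀ)₃₂, (R−Rᵀ)₁₃, (R−Rᵀ)₂₁) / (2 sinθ) = (+0.815366, -0.248141, -0.523072)
rvec = θ·k = (+0.498210, -0.151620, -0.319610)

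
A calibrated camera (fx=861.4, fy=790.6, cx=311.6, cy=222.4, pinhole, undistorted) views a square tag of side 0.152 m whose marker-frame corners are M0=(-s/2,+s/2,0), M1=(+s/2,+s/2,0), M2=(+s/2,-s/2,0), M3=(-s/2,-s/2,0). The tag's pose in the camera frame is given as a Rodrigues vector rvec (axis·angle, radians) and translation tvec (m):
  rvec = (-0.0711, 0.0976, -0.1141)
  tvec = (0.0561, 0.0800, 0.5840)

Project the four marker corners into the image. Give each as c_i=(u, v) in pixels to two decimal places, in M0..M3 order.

c0=(295.89, 444.22) c1=(522.17, 425.09) c2=(493.24, 216.69) c3=(272.04, 240.39)

Intrinsics K: fx=861.4, fy=790.6, cx=311.6, cy=222.4
Marker side s = 0.152 m; corners in marker frame (Z=0):
  M0 = (-0.0760, +0.0760, 0)
  M1 = (+0.0760, +0.0760, 0)
  M2 = (+0.0760, -0.0760, 0)
  M3 = (-0.0760, -0.0760, 0)
rvec = (-0.0711, 0.0976, -0.1141), |rvec| = θ = 0.16613 rad = 9.519°
Rodrigues: sinθ=0.16537, 1−cosθ=0.01377; R = I + sinθ·[k]× + (1−cosθ)·[k]×²:
    [+0.98875 +0.11011 +0.10120]
    [-0.11704 +0.99098 +0.06522]
    [-0.09310 -0.07633 +0.99273]
t = (0.0561, 0.0800, 0.5840) m
M0: Pc = R·M0+t = (-0.01068, +0.16421, +0.58527); u = 861.4·(-0.01068)/0.58527 + 311.6 = 295.8863, v = 790.6·(+0.16421)/0.58527 + 222.4 = 444.2173
M1: Pc = R·M1+t = (+0.13961, +0.14642, +0.57112); u = 861.4·(+0.13961)/0.57112 + 311.6 = 522.1736, v = 790.6·(+0.14642)/0.57112 + 222.4 = 425.0876
M2: Pc = R·M2+t = (+0.12288, -0.00421, +0.58273); u = 861.4·(+0.12288)/0.58273 + 311.6 = 493.2395, v = 790.6·(-0.00421)/0.58273 + 222.4 = 216.6887
M3: Pc = R·M3+t = (-0.02741, +0.01358, +0.59688); u = 861.4·(-0.02741)/0.59688 + 311.6 = 272.0368, v = 790.6·(+0.01358)/0.59688 + 222.4 = 240.3877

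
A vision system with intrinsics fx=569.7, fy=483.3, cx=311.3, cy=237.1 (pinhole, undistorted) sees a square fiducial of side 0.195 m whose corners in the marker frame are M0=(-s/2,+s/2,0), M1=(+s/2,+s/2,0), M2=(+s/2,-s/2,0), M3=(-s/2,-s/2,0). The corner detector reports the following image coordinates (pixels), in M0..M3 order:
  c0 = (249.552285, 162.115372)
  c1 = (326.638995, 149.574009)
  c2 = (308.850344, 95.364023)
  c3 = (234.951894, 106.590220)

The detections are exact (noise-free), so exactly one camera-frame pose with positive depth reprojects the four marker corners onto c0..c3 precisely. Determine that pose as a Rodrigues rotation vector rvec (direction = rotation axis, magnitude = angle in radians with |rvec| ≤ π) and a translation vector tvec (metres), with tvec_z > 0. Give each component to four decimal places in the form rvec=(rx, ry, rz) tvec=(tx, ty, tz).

Intrinsics K: fx=569.7, fy=483.3, cx=311.3, cy=237.1
Marker side s = 0.195 m; corners in marker frame (Z=0):
  M0 = (-0.0975, +0.0975, 0)
  M1 = (+0.0975, +0.0975, 0)
  M2 = (+0.0975, -0.0975, 0)
  M3 = (-0.0975, -0.0975, 0)
Detected image corners:
  c0 = (249.552285, 162.115372) px
  c1 = (326.638995, 149.574009) px
  c2 = (308.850344, 95.364023) px
  c3 = (234.951894, 106.590220) px
Planar DLT: solve 8×8 A·h = b for H (H[2,2]=1):
  H  [+407.29504 +18.10215 +280.08242]
  H  [-51.53856 +251.53632 +127.74784]
  H  [+0.07264 -0.23216 +1.00000]
B = K⁻¹H; ‖b₁‖=0.693876, ‖b₂‖=0.693876; λ = 2/(‖b₁‖+‖b₂‖) = 1.441180, sign → tz>0 ⇒ λ=+1.441180
r₁ = λ·B[:,0] = (+0.97314,-0.20504,+0.10469); r₂ = λ·B[:,1] = (+0.22862,+0.91421,-0.33459)
r₃ = r₁×r₂ = (-0.02710,+0.34953,+0.93653); SVD([r₁ r₂ r₃]) → R = UVᵀ:
  R  [+0.97314 +0.22862 -0.02710]
  R  [-0.20504 +0.91421 +0.34953]
  R  [+0.10469 -0.33459 +0.93653]
t = (-0.07897, -0.32608, +1.44118) m
tr R = 2.823885; θ = arccos((tr R − 1)/2) = 0.422803 rad = 24.225°
axis k = ((R−Rᵀ)₃₂, (R−Rᵀ)₁₃, (R−Rᵀ)₂₁) / (2 sinθ) = (-0.833640, -0.160589, -0.528446)
rvec = θ·k = (-0.352466, -0.067898, -0.223429)

rvec=(-0.3525, -0.0679, -0.2234) tvec=(-0.0790, -0.3261, 1.4412)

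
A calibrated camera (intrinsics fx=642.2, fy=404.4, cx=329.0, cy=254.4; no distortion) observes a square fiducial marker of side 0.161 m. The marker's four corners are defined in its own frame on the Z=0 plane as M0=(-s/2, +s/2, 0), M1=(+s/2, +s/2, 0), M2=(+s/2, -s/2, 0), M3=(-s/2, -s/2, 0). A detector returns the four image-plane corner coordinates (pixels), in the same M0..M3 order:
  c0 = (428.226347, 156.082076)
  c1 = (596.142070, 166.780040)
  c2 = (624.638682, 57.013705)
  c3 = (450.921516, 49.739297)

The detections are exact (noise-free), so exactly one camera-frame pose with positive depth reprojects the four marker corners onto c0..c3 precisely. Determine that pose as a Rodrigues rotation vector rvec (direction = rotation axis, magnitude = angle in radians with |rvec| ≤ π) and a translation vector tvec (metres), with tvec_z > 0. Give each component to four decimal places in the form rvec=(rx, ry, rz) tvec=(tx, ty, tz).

Intrinsics K: fx=642.2, fy=404.4, cx=329.0, cy=254.4
Marker side s = 0.161 m; corners in marker frame (Z=0):
  M0 = (-0.0805, +0.0805, 0)
  M1 = (+0.0805, +0.0805, 0)
  M2 = (+0.0805, -0.0805, 0)
  M3 = (-0.0805, -0.0805, 0)
Detected image corners:
  c0 = (428.226347, 156.082076) px
  c1 = (596.142070, 166.780040) px
  c2 = (624.638682, 57.013705) px
  c3 = (450.921516, 49.739297) px
Planar DLT: solve 8×8 A·h = b for H (H[2,2]=1):
  H  [+949.57422 -64.58176 +523.34201]
  H  [+33.23108 +690.21497 +108.10671]
  H  [-0.21170 +0.17923 +1.00000]
B = K⁻¹H; ‖b₁‖=1.615554, ‖b₂‖=1.615554; λ = 2/(‖b₁‖+‖b₂‖) = 0.618983, sign → tz>0 ⇒ λ=+0.618983
r₁ = λ·B[:,0] = (+0.98238,+0.13330,-0.13104); r₂ = λ·B[:,1] = (-0.11908,+0.98667,+0.11094)
r₃ = r₁×r₂ = (+0.14408,-0.09338,+0.98515); SVD([r₁ r₂ r₃]) → R = UVᵀ:
  R  [+0.98238 -0.11908 +0.14408]
  R  [+0.13330 +0.98667 -0.09338]
  R  [-0.13104 +0.11094 +0.98515]
t = (+0.18732, -0.22392, +0.61898) m
tr R = 2.954193; θ = arccos((tr R − 1)/2) = 0.214436 rad = 12.286°
axis k = ((R−Rᵀ)₃₂, (R−Rᵀ)₁₃, (R−Rᵀ)₂₁) / (2 sinθ) = (+0.480082, +0.646427, +0.593004)
rvec = θ·k = (+0.102947, +0.138618, +0.127162)

rvec=(0.1029, 0.1386, 0.1272) tvec=(0.1873, -0.2239, 0.6190)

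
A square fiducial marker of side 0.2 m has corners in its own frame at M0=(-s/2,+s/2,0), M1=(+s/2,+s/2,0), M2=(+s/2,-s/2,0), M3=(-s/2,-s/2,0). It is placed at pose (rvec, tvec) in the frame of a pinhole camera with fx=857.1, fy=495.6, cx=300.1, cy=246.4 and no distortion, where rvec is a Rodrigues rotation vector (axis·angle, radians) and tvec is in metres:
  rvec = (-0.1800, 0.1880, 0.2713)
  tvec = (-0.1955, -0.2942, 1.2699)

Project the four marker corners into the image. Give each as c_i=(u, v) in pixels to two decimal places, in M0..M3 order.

c0=(86.24, 159.27) c1=(210.47, 176.27) c2=(250.80, 103.65) c3=(128.15, 89.34)

Intrinsics K: fx=857.1, fy=495.6, cx=300.1, cy=246.4
Marker side s = 0.2 m; corners in marker frame (Z=0):
  M0 = (-0.1000, +0.1000, 0)
  M1 = (+0.1000, +0.1000, 0)
  M2 = (+0.1000, -0.1000, 0)
  M3 = (-0.1000, -0.1000, 0)
rvec = (-0.1800, 0.1880, 0.2713), |rvec| = θ = 0.37596 rad = 21.541°
Rodrigues: sinθ=0.36717, 1−cosθ=0.06985; R = I + sinθ·[k]× + (1−cosθ)·[k]×²:
    [+0.94616 -0.28168 +0.15947]
    [+0.24823 +0.94762 +0.20099]
    [-0.20773 -0.15059 +0.96653]
t = (-0.1955, -0.2942, 1.2699) m
M0: Pc = R·M0+t = (-0.31828, -0.22426, +1.27561); u = 857.1·(-0.31828)/1.27561 + 300.1 = 86.2414, v = 495.6·(-0.22426)/1.27561 + 246.4 = 159.2703
M1: Pc = R·M1+t = (-0.12905, -0.17461, +1.23407); u = 857.1·(-0.12905)/1.23407 + 300.1 = 210.4699, v = 495.6·(-0.17461)/1.23407 + 246.4 = 176.2749
M2: Pc = R·M2+t = (-0.07272, -0.36414, +1.26419); u = 857.1·(-0.07272)/1.26419 + 300.1 = 250.7996, v = 495.6·(-0.36414)/1.26419 + 246.4 = 103.6463
M3: Pc = R·M3+t = (-0.26195, -0.41379, +1.30573); u = 857.1·(-0.26195)/1.30573 + 300.1 = 128.1532, v = 495.6·(-0.41379)/1.30573 + 246.4 = 89.3448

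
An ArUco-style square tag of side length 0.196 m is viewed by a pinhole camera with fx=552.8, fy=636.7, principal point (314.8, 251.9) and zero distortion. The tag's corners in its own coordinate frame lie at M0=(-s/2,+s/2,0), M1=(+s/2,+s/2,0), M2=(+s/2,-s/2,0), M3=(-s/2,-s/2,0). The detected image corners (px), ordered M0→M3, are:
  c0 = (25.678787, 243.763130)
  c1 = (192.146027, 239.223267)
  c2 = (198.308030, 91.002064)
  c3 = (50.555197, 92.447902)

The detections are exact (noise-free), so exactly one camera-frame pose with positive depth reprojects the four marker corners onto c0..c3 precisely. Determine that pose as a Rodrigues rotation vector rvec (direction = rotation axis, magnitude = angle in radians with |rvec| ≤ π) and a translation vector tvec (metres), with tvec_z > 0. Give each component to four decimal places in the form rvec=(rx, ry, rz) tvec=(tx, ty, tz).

Intrinsics K: fx=552.8, fy=636.7, cx=314.8, cy=251.9
Marker side s = 0.196 m; corners in marker frame (Z=0):
  M0 = (-0.0980, +0.0980, 0)
  M1 = (+0.0980, +0.0980, 0)
  M2 = (+0.0980, -0.0980, 0)
  M3 = (-0.0980, -0.0980, 0)
Detected image corners:
  c0 = (25.678787, 243.763130) px
  c1 = (192.146027, 239.223267) px
  c2 = (198.308030, 91.002064) px
  c3 = (50.555197, 92.447902) px
Planar DLT: solve 8×8 A·h = b for H (H[2,2]=1):
  H  [+809.68367 -148.57152 +117.84649]
  H  [+0.76154 +664.33449 +162.20316]
  H  [+0.09344 -0.59851 +1.00000]
B = K⁻¹H; ‖b₁‖=1.415026, ‖b₂‖=1.415026; λ = 2/(‖b₁‖+‖b₂‖) = 0.706701, sign → tz>0 ⇒ λ=+0.706701
r₁ = λ·B[:,0] = (+0.99750,-0.02528,+0.06604); r₂ = λ·B[:,1] = (+0.05093,+0.90471,-0.42297)
r₃ = r₁×r₂ = (-0.04905,+0.42527,+0.90374); SVD([r₁ r₂ r₃]) → R = UVᵀ:
  R  [+0.99750 +0.05093 -0.04905]
  R  [-0.02528 +0.90471 +0.42527]
  R  [+0.06604 -0.42297 +0.90374]
t = (-0.25179, -0.09956, +0.70670) m
tr R = 2.805947; θ = arccos((tr R − 1)/2) = 0.444157 rad = 25.448°
axis k = ((R−Rᵀ)₃₂, (R−Rᵀ)₁₃, (R−Rᵀ)₂₁) / (2 sinθ) = (-0.987017, -0.133915, -0.088679)
rvec = θ·k = (-0.438390, -0.059479, -0.039387)

rvec=(-0.4384, -0.0595, -0.0394) tvec=(-0.2518, -0.0996, 0.7067)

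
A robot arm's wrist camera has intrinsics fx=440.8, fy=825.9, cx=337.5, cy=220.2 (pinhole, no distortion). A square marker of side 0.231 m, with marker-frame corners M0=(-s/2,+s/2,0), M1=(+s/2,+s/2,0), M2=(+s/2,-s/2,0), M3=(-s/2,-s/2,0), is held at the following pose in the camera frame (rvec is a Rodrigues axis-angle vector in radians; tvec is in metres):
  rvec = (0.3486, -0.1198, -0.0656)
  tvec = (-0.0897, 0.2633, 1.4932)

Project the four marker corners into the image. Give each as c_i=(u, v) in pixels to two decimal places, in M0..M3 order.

c0=(279.78, 427.33) c1=(345.99, 413.60) c2=(343.43, 302.02) c3=(273.53, 314.62)

Intrinsics K: fx=440.8, fy=825.9, cx=337.5, cy=220.2
Marker side s = 0.231 m; corners in marker frame (Z=0):
  M0 = (-0.1155, +0.1155, 0)
  M1 = (+0.1155, +0.1155, 0)
  M2 = (+0.1155, -0.1155, 0)
  M3 = (-0.1155, -0.1155, 0)
rvec = (0.3486, -0.1198, -0.0656), |rvec| = θ = 0.37440 rad = 21.452°
Rodrigues: sinθ=0.36572, 1−cosθ=0.06927; R = I + sinθ·[k]× + (1−cosθ)·[k]×²:
    [+0.99078 +0.04344 -0.12832]
    [-0.08472 +0.93782 -0.33663]
    [+0.10572 +0.34440 +0.93285]
t = (-0.0897, 0.2633, 1.4932) m
M0: Pc = R·M0+t = (-0.19912, +0.38140, +1.52077); u = 440.8·(-0.19912)/1.52077 + 337.5 = 279.7849, v = 825.9·(+0.38140)/1.52077 + 220.2 = 427.3327
M1: Pc = R·M1+t = (+0.02975, +0.36183, +1.54519); u = 440.8·(+0.02975)/1.54519 + 337.5 = 345.9876, v = 825.9·(+0.36183)/1.54519 + 220.2 = 413.5992
M2: Pc = R·M2+t = (+0.01972, +0.14520, +1.46563); u = 440.8·(+0.01972)/1.46563 + 337.5 = 343.4303, v = 825.9·(+0.14520)/1.46563 + 220.2 = 302.0202
M3: Pc = R·M3+t = (-0.20915, +0.16477, +1.44121); u = 440.8·(-0.20915)/1.44121 + 337.5 = 273.5299, v = 825.9·(+0.16477)/1.44121 + 220.2 = 314.6211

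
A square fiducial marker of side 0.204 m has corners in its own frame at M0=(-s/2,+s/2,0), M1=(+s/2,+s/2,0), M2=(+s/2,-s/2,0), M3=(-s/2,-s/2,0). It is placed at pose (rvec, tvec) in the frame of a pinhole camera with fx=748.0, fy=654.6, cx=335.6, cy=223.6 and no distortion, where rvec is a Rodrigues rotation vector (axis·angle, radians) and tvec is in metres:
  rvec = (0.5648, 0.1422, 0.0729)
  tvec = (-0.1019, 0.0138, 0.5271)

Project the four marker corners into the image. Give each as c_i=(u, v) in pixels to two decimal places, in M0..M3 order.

Intrinsics K: fx=748.0, fy=654.6, cx=335.6, cy=223.6
Marker side s = 0.204 m; corners in marker frame (Z=0):
  M0 = (-0.1020, +0.1020, 0)
  M1 = (+0.1020, +0.1020, 0)
  M2 = (+0.1020, -0.1020, 0)
  M3 = (-0.1020, -0.1020, 0)
rvec = (0.5648, 0.1422, 0.0729), |rvec| = θ = 0.58697 rad = 33.631°
Rodrigues: sinθ=0.55384, 1−cosθ=0.16738; R = I + sinθ·[k]× + (1−cosθ)·[k]×²:
    [+0.98759 -0.02977 +0.15418]
    [+0.10780 +0.84245 -0.52789]
    [-0.11417 +0.53796 +0.83520]
t = (-0.1019, 0.0138, 0.5271) m
M0: Pc = R·M0+t = (-0.20567, +0.08873, +0.59362); u = 748.0·(-0.20567)/0.59362 + 335.6 = 76.4399, v = 654.6·(+0.08873)/0.59362 + 223.6 = 321.4493
M1: Pc = R·M1+t = (-0.00420, +0.11073, +0.57033); u = 748.0·(-0.00420)/0.57033 + 335.6 = 330.0894, v = 654.6·(+0.11073)/0.57033 + 223.6 = 350.6866
M2: Pc = R·M2+t = (+0.00187, -0.06113, +0.46058); u = 748.0·(+0.00187)/0.46058 + 335.6 = 338.6386, v = 654.6·(-0.06113)/0.46058 + 223.6 = 136.7143
M3: Pc = R·M3+t = (-0.19960, -0.08313, +0.48387); u = 748.0·(-0.19960)/0.48387 + 335.6 = 27.0494, v = 654.6·(-0.08313)/0.48387 + 223.6 = 111.1453

c0=(76.44, 321.45) c1=(330.09, 350.69) c2=(338.64, 136.71) c3=(27.05, 111.15)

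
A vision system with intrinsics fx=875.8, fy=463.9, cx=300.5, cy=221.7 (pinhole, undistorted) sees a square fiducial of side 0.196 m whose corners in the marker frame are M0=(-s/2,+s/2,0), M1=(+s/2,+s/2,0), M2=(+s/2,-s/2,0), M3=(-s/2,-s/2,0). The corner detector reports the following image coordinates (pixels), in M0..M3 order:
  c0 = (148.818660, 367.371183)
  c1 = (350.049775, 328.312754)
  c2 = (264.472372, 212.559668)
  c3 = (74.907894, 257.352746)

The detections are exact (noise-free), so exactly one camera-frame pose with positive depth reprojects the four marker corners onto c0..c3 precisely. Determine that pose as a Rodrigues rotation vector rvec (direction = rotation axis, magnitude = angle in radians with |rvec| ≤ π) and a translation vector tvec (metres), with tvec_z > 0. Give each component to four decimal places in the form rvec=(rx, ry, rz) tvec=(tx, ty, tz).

Intrinsics K: fx=875.8, fy=463.9, cx=300.5, cy=221.7
Marker side s = 0.196 m; corners in marker frame (Z=0):
  M0 = (-0.0980, +0.0980, 0)
  M1 = (+0.0980, +0.0980, 0)
  M2 = (+0.0980, -0.0980, 0)
  M3 = (-0.0980, -0.0980, 0)
Detected image corners:
  c0 = (148.818660, 367.371183) px
  c1 = (350.049775, 328.312754) px
  c2 = (264.472372, 212.559668) px
  c3 = (74.907894, 257.352746) px
Planar DLT: solve 8×8 A·h = b for H (H[2,2]=1):
  H  [+928.66853 +369.72778 +205.79183]
  H  [-308.36922 +525.16601 +291.10815]
  H  [-0.32332 -0.17268 +1.00000]
B = K⁻¹H; ‖b₁‖=1.317878, ‖b₂‖=1.317878; λ = 2/(‖b₁‖+‖b₂‖) = 0.758795, sign → tz>0 ⇒ λ=+0.758795
r₁ = λ·B[:,0] = (+0.88878,-0.38715,-0.24533); r₂ = λ·B[:,1] = (+0.36529,+0.92163,-0.13103)
r₃ = r₁×r₂ = (+0.27683,+0.02684,+0.96054); SVD([r₁ r₂ r₃]) → R = UVᵀ:
  R  [+0.88878 +0.36529 +0.27683]
  R  [-0.38715 +0.92163 +0.02684]
  R  [-0.24533 -0.13103 +0.96054]
t = (-0.08206, +0.11353, +0.75880) m
tr R = 2.770948; θ = arccos((tr R − 1)/2) = 0.483284 rad = 27.690°
axis k = ((R−Rᵀ)₃₂, (R−Rᵀ)₁₃, (R−Rᵀ)₂₁) / (2 sinθ) = (-0.169860, +0.561843, -0.809617)
rvec = θ·k = (-0.082090, +0.271530, -0.391275)

rvec=(-0.0821, 0.2715, -0.3913) tvec=(-0.0821, 0.1135, 0.7588)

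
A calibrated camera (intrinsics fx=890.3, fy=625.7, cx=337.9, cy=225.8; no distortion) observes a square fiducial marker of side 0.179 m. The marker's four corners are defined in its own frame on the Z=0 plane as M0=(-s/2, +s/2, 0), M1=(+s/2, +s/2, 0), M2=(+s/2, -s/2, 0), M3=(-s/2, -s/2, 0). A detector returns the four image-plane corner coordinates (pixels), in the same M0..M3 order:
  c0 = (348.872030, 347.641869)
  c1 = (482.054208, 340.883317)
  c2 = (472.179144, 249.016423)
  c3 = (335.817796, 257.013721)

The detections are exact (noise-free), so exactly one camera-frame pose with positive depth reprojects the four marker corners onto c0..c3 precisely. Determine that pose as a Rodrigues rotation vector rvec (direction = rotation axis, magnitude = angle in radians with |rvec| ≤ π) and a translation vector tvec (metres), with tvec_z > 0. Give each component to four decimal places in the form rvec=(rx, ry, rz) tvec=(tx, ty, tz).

Intrinsics K: fx=890.3, fy=625.7, cx=337.9, cy=225.8
Marker side s = 0.179 m; corners in marker frame (Z=0):
  M0 = (-0.0895, +0.0895, 0)
  M1 = (+0.0895, +0.0895, 0)
  M2 = (+0.0895, -0.0895, 0)
  M3 = (-0.0895, -0.0895, 0)
Detected image corners:
  c0 = (348.872030, 347.641869) px
  c1 = (482.054208, 340.883317) px
  c2 = (472.179144, 249.016423) px
  c3 = (335.817796, 257.013721) px
Planar DLT: solve 8×8 A·h = b for H (H[2,2]=1):
  H  [+726.27942 +120.35215 +409.41078]
  H  [-60.50908 +550.74308 +299.22081]
  H  [-0.06474 +0.13729 +1.00000]
B = K⁻¹H; ‖b₁‖=0.846016, ‖b₂‖=0.846016; λ = 2/(‖b₁‖+‖b₂‖) = 1.182011, sign → tz>0 ⇒ λ=+1.182011
r₁ = λ·B[:,0] = (+0.99329,-0.08669,-0.07652); r₂ = λ·B[:,1] = (+0.09820,+0.98185,+0.16228)
r₃ = r₁×r₂ = (+0.06107,-0.16871,+0.98377); SVD([r₁ r₂ r₃]) → R = UVᵀ:
  R  [+0.99329 +0.09820 +0.06107]
  R  [-0.08669 +0.98185 -0.16871]
  R  [-0.07652 +0.16228 +0.98377]
t = (+0.09494, +0.13870, +1.18201) m
tr R = 2.958912; θ = arccos((tr R − 1)/2) = 0.203052 rad = 11.634°
axis k = ((R−Rᵀ)₃₂, (R−Rᵀ)₁₃, (R−Rᵀ)₂₁) / (2 sinθ) = (+0.820654, +0.341148, -0.458415)
rvec = θ·k = (+0.166635, +0.069271, -0.093082)

rvec=(0.1666, 0.0693, -0.0931) tvec=(0.0949, 0.1387, 1.1820)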